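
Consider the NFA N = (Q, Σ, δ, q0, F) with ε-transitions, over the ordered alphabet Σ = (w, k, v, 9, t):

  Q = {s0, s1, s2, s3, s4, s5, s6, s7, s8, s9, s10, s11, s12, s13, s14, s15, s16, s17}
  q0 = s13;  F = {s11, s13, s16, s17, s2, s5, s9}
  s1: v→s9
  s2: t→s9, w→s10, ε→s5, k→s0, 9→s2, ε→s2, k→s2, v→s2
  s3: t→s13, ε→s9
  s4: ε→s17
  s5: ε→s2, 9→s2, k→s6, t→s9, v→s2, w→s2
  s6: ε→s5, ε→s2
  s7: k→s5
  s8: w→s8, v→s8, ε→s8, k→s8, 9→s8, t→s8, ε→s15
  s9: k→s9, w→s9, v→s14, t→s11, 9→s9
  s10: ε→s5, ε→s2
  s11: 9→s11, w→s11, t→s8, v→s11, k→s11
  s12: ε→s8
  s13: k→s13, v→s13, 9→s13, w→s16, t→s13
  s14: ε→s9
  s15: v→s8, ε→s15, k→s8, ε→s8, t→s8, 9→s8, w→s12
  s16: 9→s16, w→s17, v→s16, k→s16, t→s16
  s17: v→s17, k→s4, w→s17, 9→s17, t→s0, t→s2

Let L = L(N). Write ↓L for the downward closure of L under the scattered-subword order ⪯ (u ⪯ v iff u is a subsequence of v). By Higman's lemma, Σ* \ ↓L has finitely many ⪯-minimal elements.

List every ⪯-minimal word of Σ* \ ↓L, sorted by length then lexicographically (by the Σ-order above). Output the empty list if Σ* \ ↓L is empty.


A = [wwtttt].

|Q|=18, |F|=7, |δ|=65 (15 ε).
min D↑ (7 st, q0=0, F={6}): 0:w→1,k→0,v→0,9→0,t→0 1:w→2,k→1,v→1,9→1,t→1 2:w→2,k→2,v→2,9→2,t→3 3:w→3,k→3,v→3,9→3,t→4 4:w→4,k→4,v→4,9→4,t→5 5:w→5,k→5,v→5,9→5,t→6 6:w→6,k→6,v→6,9→6,t→6.
'wwtttt': |S_i|=[15, 14, 13, 11, 6, 4, 3] end={s12,s15,s8} ∉↓L; 6/6 single-dels accept.
1 minimals (antichain).


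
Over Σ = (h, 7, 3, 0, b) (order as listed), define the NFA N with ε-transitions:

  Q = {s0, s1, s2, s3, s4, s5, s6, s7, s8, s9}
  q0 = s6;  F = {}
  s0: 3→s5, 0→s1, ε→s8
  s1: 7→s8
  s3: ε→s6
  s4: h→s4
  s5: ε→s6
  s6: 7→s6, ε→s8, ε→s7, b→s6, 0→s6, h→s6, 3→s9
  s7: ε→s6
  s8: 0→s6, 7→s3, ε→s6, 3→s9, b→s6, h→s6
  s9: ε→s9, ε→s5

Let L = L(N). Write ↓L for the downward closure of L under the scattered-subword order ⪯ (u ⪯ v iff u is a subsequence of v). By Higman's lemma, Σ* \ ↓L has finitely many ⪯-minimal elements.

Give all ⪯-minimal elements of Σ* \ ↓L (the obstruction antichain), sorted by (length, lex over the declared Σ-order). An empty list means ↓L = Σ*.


A = [ε].

|Q|=10, |F|=0, |δ|=23 (9 ε).
min D↑ (1 st, q0=0, F={0}): 0:h→0,7→0,3→0,0→0,b→0 (ε-aug+det+¬).
ε ∈ L(D↑) ⇒ ↓L = ∅.


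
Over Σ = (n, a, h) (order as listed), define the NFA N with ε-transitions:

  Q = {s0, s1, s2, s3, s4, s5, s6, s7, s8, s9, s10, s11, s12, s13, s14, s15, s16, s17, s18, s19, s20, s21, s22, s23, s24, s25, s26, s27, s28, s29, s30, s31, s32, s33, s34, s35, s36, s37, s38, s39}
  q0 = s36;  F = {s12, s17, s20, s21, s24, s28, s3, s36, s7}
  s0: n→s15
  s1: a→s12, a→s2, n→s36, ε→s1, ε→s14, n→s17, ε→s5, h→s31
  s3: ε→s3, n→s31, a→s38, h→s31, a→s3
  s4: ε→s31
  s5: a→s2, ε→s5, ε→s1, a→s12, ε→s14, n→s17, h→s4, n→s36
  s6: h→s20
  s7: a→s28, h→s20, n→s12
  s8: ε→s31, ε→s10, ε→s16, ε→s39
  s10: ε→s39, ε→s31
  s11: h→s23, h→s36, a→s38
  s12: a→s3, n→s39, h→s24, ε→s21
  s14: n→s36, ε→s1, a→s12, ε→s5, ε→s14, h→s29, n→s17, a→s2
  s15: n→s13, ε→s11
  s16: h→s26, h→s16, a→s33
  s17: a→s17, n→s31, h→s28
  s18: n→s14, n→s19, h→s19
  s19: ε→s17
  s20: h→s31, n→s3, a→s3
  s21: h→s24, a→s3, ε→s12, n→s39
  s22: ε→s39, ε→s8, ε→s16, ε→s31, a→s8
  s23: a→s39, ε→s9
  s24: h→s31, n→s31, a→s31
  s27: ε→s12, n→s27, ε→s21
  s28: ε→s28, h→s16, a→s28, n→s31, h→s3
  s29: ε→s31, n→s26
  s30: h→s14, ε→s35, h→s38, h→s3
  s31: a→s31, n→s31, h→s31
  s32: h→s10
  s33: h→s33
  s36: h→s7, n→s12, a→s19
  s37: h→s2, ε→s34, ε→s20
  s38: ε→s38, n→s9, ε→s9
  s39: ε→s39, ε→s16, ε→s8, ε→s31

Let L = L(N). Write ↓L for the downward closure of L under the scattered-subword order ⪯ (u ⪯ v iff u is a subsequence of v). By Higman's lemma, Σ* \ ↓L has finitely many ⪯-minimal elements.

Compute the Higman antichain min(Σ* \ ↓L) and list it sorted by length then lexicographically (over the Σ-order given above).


A = [nn, an, nah, nha, nhh, hhh].

|Q|=40, |F|=9, |δ|=109 (39 ε).
min D↑ (9 st, q0=0, F={4}): 0:n→1,a→2,h→3 1:n→4,a→5,h→6 2:n→4,a→2,h→7 3:n→1,a→7,h→8 4:n→4,a→4,h→4 5:n→4,a→5,h→4 6:n→4,a→4,h→4 7:n→4,a→7,h→5 8:n→5,a→5,h→4.
'nn': N↓-sim [19, 13, 8] end={s10,s16,s26,s31,s33,s39,s8,s9} — reject; 2/2 single-dels accept.
'an': run [19, 10, 2] end={s31,s9} — reject; 2/2 single-dels accept.
'nah': N↓-sim [19, 13, 5, 2] end={s31,s33} rej; 3/3 del acc.
'nha': |S_i|=[19, 13, 5, 2] end={s31,s33} rej; 3/3 single-dels accept.
'nhh': run [19, 13, 5, 4] end={s16,s26,s31,s33} rej; 3/3 del acc.
'hhh': run [19, 16, 9, 4] end={s16,s26,s31,s33} ∉↓L; 3/3 single-dels accept.
6 minimals (antichain).


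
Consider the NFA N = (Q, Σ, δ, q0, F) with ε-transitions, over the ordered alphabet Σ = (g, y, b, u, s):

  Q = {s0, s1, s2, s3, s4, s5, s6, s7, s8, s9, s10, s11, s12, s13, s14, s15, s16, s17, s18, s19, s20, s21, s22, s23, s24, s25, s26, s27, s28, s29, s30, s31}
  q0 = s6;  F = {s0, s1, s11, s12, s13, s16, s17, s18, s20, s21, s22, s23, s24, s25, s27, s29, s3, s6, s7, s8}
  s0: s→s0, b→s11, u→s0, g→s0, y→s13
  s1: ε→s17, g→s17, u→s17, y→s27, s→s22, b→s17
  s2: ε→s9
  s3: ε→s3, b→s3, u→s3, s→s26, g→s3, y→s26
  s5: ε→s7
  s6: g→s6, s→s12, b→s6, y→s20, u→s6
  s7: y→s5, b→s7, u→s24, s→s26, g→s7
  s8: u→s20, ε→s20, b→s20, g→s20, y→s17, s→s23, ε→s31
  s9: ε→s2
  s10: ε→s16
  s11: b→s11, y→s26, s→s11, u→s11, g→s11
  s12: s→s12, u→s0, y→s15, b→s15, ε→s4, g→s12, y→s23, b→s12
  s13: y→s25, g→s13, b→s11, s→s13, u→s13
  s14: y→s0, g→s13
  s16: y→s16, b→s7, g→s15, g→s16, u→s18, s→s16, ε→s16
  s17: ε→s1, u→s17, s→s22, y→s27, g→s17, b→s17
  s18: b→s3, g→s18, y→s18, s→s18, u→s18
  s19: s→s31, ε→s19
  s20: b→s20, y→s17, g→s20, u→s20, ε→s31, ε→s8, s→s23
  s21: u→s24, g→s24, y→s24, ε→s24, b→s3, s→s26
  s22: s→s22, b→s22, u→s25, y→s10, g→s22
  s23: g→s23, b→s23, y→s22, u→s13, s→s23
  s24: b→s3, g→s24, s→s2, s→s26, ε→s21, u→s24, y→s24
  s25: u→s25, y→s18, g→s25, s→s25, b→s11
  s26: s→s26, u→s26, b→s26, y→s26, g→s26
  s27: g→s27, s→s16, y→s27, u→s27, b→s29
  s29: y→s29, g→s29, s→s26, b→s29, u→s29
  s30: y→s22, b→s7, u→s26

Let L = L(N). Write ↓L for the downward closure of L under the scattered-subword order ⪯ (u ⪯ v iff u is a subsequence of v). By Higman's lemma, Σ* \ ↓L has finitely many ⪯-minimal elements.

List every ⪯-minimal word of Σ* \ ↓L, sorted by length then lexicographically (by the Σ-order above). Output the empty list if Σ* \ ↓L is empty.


A = [suby, yyybs].

|Q|=32, |F|=20, |δ|=131 (16 ε).
min D↑ (18 st, q0=0, F={13}): 0:g→0,y→1,b→0,u→0,s→2 1:g→1,y→3,b→1,u→1,s→4 2:g→2,y→4,b→2,u→5,s→2 3:g→3,y→6,b→3,u→3,s→7 4:g→4,y→7,b→4,u→8,s→4 5:g→5,y→8,b→9,u→5,s→5 6:g→6,y→6,b→10,u→6,s→11 7:g→7,y→11,b→7,u→12,s→7 8:g→8,y→12,b→9,u→8,s→8 9:g→9,y→13,b→9,u→9,s→9 10:g→10,y→10,b→10,u→10,s→13 11:g→11,y→11,b→14,u→15,s→11 12:g→12,y→15,b→9,u→12,s→12 13:g→13,y→13,b→13,u→13,s→13 14:g→14,y→14,b→14,u→16,s→13 15:g→15,y→15,b→17,u→15,s→15 16:g→16,y→16,b→17,u→16,s→13 17:g→17,y→13,b→17,u→17,s→13 [Hopcroft].
'suby': |S_i|=[28, 20, 11, 3, 1] end={s26} rej; 4/4 del acc.
'yyybs': |S_i|=[28, 24, 19, 14, 9, 3] end={s2,s26,s9} rej; 5/5 deletions ∈↓L.
2 minimals (antichain).


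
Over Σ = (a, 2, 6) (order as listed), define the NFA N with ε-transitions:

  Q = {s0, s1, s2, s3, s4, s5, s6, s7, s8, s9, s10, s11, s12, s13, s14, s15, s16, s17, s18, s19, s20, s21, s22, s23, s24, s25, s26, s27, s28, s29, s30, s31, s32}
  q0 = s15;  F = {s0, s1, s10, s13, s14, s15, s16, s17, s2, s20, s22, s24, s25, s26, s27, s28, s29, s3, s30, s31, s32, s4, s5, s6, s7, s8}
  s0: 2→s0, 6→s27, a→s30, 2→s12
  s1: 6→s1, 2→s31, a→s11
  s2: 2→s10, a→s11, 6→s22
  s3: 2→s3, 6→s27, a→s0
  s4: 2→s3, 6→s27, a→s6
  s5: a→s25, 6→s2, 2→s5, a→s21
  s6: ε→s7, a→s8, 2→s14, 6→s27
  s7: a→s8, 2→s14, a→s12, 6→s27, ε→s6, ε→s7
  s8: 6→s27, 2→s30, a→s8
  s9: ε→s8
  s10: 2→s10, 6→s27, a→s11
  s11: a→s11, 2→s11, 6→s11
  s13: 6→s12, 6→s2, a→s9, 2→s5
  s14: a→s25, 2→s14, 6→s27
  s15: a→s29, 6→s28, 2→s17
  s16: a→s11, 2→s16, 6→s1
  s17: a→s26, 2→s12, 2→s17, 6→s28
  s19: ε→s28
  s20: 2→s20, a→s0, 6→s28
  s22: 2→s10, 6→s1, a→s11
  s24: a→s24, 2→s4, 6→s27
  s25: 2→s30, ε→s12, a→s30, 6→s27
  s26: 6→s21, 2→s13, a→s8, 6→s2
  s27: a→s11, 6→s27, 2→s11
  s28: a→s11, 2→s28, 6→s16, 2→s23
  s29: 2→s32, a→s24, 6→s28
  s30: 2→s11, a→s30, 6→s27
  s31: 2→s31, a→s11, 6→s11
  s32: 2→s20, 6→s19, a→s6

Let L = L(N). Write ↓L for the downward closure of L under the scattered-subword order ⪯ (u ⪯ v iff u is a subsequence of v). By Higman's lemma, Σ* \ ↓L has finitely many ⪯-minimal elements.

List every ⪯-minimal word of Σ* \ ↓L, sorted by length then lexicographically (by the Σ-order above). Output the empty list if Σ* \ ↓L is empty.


A = [6a, aa62, 2aa22, 66626, a22aa2, 2a6262].

|Q|=33, |F|=26, |δ|=94 (6 ε).
min D↑ (26 st, q0=0, F={7}): 0:a→1,2→2,6→3 1:a→4,2→5,6→3 2:a→6,2→2,6→3 3:a→7,2→3,6→8 4:a→4,2→9,6→10 5:a→11,2→12,6→3 6:a→13,2→14,6→15 7:a→7,2→7,6→7 8:a→7,2→8,6→16 9:a→11,2→17,6→10 10:a→7,2→7,6→10 11:a→13,2→18,6→10 12:a→19,2→12,6→3 13:a→13,2→20,6→10 14:a→13,2→21,6→15 15:a→7,2→22,6→23 16:a→7,2→24,6→16 17:a→19,2→17,6→10 18:a→25,2→18,6→10 19:a→20,2→19,6→10 20:a→20,2→7,6→10 21:a→25,2→21,6→15 22:a→7,2→22,6→10 23:a→7,2→22,6→16 24:a→7,2→24,6→7 25:a→20,2→20,6→10 [Hopcroft].
'6a': |S_i|=[32, 13, 1] end={s11} rej; 2/2 del acc.
'aa62': N↓-sim [32, 30, 15, 2, 1] end={s11} ∉↓L; 4/4 del acc.
'2aa22': |S_i|=[32, 29, 20, 8, 3, 1] end={s11} — reject; 5/5 deletions ∈↓L.
'66626': run [32, 13, 7, 4, 2, 1] end={s11} rej; 5/5 del acc.
'a22aa2': N↓-sim [32, 30, 27, 19, 7, 3, 1] end={s11} rej; 6/6 deletions ∈↓L.
'2a6262': |S_i|=[32, 29, 20, 9, 4, 2, 1] end={s11} rej; 6/6 single-dels accept.
6 obstructions.


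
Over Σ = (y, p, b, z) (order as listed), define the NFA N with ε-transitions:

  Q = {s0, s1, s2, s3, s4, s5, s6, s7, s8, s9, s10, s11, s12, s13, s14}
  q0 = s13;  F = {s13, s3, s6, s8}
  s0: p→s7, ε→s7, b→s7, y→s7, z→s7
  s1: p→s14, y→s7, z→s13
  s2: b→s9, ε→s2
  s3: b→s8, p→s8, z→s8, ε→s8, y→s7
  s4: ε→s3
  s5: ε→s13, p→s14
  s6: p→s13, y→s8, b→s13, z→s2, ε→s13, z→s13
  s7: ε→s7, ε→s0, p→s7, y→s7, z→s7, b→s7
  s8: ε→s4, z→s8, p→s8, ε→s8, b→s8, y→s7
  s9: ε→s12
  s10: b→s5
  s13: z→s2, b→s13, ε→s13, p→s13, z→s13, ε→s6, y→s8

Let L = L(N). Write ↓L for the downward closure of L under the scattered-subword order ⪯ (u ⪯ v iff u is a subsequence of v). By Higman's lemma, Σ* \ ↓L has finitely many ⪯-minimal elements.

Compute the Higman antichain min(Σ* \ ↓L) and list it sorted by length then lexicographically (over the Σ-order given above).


Antichain: [yy].

|Q|=15, |F|=4, |δ|=45 (13 ε).
min D↑ (3 st, q0=0, F={2}): 0:y→1,p→0,b→0,z→0 1:y→2,p→1,b→1,z→1 2:y→2,p→2,b→2,z→2 (ε-aug+det+¬).
'yy': |S_i|=[10, 5, 2] end={s0,s7} rej; 2/2 deletions ∈↓L.
1 minimals (antichain).


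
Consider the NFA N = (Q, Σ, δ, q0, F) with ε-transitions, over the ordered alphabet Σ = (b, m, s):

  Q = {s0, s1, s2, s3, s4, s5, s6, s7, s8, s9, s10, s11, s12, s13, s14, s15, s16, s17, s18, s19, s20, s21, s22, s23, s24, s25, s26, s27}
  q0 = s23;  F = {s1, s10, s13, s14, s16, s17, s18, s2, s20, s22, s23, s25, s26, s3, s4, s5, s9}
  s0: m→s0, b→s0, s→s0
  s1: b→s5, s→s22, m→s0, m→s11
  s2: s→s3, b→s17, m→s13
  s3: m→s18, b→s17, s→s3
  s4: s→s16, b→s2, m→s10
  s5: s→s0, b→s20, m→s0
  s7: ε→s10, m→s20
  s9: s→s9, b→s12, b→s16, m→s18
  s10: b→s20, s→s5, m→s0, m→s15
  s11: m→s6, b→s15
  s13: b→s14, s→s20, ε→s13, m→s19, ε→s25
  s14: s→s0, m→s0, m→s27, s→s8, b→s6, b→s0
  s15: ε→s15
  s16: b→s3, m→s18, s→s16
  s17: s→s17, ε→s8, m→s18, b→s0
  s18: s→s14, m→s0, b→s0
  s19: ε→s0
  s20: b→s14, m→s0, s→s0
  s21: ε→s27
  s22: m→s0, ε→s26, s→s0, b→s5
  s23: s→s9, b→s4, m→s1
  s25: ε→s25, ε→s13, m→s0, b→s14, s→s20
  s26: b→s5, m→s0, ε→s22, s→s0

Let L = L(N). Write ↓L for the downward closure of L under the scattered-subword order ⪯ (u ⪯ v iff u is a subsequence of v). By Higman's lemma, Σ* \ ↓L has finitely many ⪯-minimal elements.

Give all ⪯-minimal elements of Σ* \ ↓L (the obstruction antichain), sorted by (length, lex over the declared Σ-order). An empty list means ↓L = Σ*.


Antichain: [mm, mbs, mss, smb, bbbb].

|Q|=28, |F|=17, |δ|=74 (11 ε).
min D↑ (16 st, q0=0, F={8}): 0:b→1,m→2,s→3 1:b→4,m→5,s→6 2:b→7,m→8,s→9 3:b→6,m→10,s→3 4:b→11,m→12,s→13 5:b→14,m→8,s→7 6:b→13,m→10,s→6 7:b→14,m→8,s→8 8:b→8,m→8,s→8 9:b→7,m→8,s→8 10:b→8,m→8,s→15 11:b→8,m→10,s→11 12:b→15,m→8,s→14 13:b→11,m→10,s→13 14:b→15,m→8,s→8 15:b→8,m→8,s→8 (ε-aug+det+¬).
'mm': N↓-sim [25, 17, 6] end={s0,s11,s15,s19,s27,s6} ∉↓L; 2/2 del acc.
'mbs': |S_i|=[25, 17, 8, 2] end={s0,s8} — reject; 3/3 single-dels accept.
'mss': |S_i|=[25, 17, 9, 2] end={s0,s8} ∉↓L; 3/3 single-dels accept.
'smb': N↓-sim [25, 15, 6, 2] end={s0,s6} rej; 3/3 deletions ∈↓L.
'bbbb': |S_i|=[25, 19, 13, 7, 2] end={s0,s6} rej; 4/4 del acc.
5 obstructions.


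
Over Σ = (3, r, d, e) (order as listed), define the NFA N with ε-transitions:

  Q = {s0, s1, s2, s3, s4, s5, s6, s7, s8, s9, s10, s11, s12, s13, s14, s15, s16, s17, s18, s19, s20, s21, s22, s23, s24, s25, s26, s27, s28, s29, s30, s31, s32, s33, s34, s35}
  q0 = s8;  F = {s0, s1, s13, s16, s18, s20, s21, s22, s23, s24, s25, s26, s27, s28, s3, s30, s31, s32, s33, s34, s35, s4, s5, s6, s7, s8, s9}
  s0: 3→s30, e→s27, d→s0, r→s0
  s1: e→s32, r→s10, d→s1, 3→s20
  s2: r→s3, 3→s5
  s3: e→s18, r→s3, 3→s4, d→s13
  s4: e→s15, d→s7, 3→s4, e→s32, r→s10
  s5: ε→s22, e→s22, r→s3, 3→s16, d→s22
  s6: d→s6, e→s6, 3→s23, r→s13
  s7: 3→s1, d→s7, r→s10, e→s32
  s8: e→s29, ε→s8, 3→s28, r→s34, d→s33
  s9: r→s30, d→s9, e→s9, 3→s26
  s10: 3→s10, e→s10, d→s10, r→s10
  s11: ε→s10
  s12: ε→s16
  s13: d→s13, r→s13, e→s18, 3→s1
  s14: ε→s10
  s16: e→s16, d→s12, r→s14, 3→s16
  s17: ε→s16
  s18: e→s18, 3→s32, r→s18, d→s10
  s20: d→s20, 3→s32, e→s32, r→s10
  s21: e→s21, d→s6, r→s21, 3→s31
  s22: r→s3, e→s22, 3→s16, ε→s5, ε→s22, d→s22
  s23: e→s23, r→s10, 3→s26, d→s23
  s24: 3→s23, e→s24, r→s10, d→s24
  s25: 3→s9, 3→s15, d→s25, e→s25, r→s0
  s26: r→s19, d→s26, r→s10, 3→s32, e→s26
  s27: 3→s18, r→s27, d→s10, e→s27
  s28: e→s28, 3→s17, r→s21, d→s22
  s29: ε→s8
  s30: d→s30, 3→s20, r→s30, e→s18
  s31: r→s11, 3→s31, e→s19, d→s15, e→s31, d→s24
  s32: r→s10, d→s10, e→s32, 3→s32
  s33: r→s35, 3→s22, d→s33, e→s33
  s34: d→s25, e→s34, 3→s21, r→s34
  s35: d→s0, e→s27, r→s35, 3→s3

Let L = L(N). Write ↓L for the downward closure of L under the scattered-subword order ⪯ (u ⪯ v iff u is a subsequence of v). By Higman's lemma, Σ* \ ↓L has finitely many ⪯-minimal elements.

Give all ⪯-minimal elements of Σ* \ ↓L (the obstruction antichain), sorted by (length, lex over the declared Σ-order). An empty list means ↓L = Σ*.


Antichain: [33r, dred, rd333d].

|Q|=36, |F|=27, |δ|=128 (9 ε).
min D↑ (27 st, q0=0, F={9}): 0:3→1,r→2,d→3,e→0 1:3→4,r→5,d→6,e→1 2:3→5,r→2,d→7,e→2 3:3→6,r→8,d→3,e→3 4:3→4,r→9,d→4,e→4 5:3→10,r→5,d→11,e→5 6:3→4,r→12,d→6,e→6 7:3→13,r→14,d→7,e→7 8:3→12,r→8,d→14,e→15 9:3→9,r→9,d→9,e→9 10:3→10,r→9,d→16,e→10 11:3→17,r→18,d→11,e→11 12:3→19,r→12,d→18,e→20 13:3→21,r→22,d→13,e→13 14:3→22,r→14,d→14,e→15 15:3→20,r→15,d→9,e→15 16:3→17,r→9,d→16,e→16 17:3→21,r→9,d→17,e→17 18:3→23,r→18,d→18,e→20 19:3→19,r→9,d→24,e→25 20:3→25,r→20,d→9,e→20 21:3→25,r→9,d→21,e→21 22:3→26,r→22,d→22,e→20 23:3→26,r→9,d→23,e→25 24:3→23,r→9,d→24,e→25 25:3→25,r→9,d→9,e→25 26:3→25,r→9,d→26,e→25 (ε-aug+det+¬).
'33r': N↓-sim [35, 27, 17, 4] end={s10,s11,s14,s19} rej; 3/3 del acc.
'dred': run [35, 27, 16, 5, 1] end={s10} ∉↓L; 4/4 single-dels accept.
'rd333d': N↓-sim [35, 26, 18, 11, 5, 2, 1] end={s10} — reject; 6/6 single-dels accept.
3 minimals (antichain).


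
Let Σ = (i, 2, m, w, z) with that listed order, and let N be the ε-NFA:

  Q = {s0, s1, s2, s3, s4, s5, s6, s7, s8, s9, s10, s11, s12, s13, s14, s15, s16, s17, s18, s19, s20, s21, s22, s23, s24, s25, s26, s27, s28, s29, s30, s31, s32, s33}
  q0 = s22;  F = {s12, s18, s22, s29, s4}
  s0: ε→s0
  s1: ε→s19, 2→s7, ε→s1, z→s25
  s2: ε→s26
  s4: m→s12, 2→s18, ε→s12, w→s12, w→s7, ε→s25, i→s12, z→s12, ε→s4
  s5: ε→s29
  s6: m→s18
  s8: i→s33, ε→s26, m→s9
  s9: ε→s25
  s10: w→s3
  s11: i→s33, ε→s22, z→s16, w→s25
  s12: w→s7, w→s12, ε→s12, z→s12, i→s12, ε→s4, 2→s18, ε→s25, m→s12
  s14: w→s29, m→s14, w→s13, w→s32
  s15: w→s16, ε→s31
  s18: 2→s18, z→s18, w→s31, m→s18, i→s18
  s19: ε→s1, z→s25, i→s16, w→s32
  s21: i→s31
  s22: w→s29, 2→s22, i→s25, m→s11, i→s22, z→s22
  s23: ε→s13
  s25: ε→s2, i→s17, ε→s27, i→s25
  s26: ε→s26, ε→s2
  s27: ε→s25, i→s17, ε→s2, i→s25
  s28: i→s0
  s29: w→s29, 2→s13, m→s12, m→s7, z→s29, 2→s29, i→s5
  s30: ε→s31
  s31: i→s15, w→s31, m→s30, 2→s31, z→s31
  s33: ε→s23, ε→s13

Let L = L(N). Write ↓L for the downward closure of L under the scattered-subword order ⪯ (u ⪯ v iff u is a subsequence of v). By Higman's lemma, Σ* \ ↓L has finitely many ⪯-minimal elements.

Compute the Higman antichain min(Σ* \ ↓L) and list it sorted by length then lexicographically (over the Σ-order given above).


|Q|=34, |F|=5, |δ|=84 (26 ε).
min D↑ (5 st, q0=0, F={4}): 0:i→0,2→0,m→0,w→1,z→0 1:i→1,2→1,m→2,w→1,z→1 2:i→2,2→3,m→2,w→2,z→2 3:i→3,2→3,m→3,w→4,z→3 4:i→4,2→4,m→4,w→4,z→4 (ε-aug+det+¬).
'wm2w': |S_i|=[20, 16, 13, 5, 4] end={s15,s16,s30,s31} ∉↓L; 4/4 single-dels accept.
1 minimals (antichain).

min(Σ*\↓L) = [wm2w].


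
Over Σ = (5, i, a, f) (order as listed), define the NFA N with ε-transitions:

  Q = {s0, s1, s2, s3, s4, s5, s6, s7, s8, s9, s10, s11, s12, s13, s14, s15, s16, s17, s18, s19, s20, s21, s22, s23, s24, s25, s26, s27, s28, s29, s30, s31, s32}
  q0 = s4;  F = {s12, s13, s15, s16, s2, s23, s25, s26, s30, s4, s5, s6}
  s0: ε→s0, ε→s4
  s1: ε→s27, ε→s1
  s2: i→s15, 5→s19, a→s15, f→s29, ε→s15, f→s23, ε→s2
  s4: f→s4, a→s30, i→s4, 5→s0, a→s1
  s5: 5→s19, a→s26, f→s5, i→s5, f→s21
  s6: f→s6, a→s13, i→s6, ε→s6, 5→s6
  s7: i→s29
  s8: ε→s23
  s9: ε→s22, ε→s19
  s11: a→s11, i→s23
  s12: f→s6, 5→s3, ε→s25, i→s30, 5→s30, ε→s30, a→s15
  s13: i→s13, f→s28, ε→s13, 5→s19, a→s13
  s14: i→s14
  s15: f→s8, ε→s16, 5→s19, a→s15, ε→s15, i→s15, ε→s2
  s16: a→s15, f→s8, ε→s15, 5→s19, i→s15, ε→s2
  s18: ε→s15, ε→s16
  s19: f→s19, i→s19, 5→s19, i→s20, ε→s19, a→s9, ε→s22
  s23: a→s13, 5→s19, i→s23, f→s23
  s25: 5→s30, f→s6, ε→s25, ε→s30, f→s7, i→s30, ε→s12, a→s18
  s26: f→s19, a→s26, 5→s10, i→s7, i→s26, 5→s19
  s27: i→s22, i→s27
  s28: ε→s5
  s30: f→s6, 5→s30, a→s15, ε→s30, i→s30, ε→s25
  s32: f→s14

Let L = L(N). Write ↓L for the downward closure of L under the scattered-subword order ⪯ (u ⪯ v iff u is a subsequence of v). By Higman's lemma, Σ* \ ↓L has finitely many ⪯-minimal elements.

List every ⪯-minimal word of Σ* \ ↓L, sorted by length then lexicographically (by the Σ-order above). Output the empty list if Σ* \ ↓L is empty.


|Q|=33, |F|=12, |δ|=95 (28 ε).
min D↑ (9 st, q0=0, F={4}): 0:5→0,i→0,a→1,f→0 1:5→1,i→1,a→2,f→3 2:5→4,i→2,a→2,f→5 3:5→3,i→3,a→6,f→3 4:5→4,i→4,a→4,f→4 5:5→4,i→5,a→6,f→5 6:5→4,i→6,a→6,f→7 7:5→4,i→7,a→8,f→7 8:5→4,i→8,a→8,f→4 (ε-aug+det+¬).
'aa5': |S_i|=[27, 25, 18, 5] end={s10,s19,s20,s22,s9} rej; 3/3 del acc.
'afafaf': N↓-sim [27, 25, 15, 12, 11, 8, 4] end={s19,s20,s22,s9} ∉↓L; 6/6 single-dels accept.
2 minimals (antichain).

min(Σ*\↓L) = [aa5, afafaf].


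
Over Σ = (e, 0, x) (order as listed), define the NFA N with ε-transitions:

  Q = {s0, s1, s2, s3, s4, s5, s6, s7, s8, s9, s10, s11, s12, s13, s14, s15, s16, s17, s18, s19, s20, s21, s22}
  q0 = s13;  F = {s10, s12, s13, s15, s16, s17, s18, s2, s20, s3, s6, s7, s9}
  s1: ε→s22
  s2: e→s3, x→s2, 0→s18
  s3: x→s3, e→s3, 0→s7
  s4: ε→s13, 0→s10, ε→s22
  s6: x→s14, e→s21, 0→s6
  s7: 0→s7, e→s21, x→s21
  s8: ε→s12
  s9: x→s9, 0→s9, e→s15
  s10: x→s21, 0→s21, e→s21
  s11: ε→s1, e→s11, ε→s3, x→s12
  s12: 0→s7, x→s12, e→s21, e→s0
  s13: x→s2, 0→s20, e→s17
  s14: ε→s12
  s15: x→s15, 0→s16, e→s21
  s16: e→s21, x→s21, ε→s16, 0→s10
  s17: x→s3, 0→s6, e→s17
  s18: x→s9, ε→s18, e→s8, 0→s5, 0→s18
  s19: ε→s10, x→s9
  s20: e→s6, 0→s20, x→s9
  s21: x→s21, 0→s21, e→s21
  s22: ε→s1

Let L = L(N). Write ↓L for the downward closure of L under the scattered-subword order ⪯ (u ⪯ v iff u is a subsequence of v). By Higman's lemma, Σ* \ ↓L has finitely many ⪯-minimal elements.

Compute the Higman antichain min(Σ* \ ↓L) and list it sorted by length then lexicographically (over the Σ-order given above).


min(Σ*\↓L) = [e0e, 0ee, ex0x, xe0x, 0xe000].

|Q|=23, |F|=13, |δ|=59 (11 ε).
min D↑ (14 st, q0=0, F={8}): 0:e→1,0→2,x→3 1:e→1,0→4,x→5 2:e→4,0→2,x→6 3:e→5,0→7,x→3 4:e→8,0→4,x→9 5:e→5,0→10,x→5 6:e→11,0→6,x→6 7:e→9,0→7,x→6 8:e→8,0→8,x→8 9:e→8,0→10,x→9 10:e→8,0→10,x→8 11:e→8,0→12,x→11 12:e→8,0→13,x→8 13:e→8,0→8,x→8 (ε-aug+det+¬).
'e0e': run [18, 12, 8, 2] end={s0,s21} — reject; 3/3 deletions ∈↓L.
'0ee': run [18, 14, 10, 2] end={s0,s21} — reject; 3/3 del acc.
'ex0x': run [18, 12, 9, 4, 1] end={s21} rej; 4/4 deletions ∈↓L.
'xe0x': |S_i|=[18, 14, 9, 4, 1] end={s21} ∉↓L; 4/4 single-dels accept.
'0xe000': |S_i|=[18, 14, 9, 5, 3, 2, 1] end={s21} ∉↓L; 6/6 deletions ∈↓L.
5 obstructions.


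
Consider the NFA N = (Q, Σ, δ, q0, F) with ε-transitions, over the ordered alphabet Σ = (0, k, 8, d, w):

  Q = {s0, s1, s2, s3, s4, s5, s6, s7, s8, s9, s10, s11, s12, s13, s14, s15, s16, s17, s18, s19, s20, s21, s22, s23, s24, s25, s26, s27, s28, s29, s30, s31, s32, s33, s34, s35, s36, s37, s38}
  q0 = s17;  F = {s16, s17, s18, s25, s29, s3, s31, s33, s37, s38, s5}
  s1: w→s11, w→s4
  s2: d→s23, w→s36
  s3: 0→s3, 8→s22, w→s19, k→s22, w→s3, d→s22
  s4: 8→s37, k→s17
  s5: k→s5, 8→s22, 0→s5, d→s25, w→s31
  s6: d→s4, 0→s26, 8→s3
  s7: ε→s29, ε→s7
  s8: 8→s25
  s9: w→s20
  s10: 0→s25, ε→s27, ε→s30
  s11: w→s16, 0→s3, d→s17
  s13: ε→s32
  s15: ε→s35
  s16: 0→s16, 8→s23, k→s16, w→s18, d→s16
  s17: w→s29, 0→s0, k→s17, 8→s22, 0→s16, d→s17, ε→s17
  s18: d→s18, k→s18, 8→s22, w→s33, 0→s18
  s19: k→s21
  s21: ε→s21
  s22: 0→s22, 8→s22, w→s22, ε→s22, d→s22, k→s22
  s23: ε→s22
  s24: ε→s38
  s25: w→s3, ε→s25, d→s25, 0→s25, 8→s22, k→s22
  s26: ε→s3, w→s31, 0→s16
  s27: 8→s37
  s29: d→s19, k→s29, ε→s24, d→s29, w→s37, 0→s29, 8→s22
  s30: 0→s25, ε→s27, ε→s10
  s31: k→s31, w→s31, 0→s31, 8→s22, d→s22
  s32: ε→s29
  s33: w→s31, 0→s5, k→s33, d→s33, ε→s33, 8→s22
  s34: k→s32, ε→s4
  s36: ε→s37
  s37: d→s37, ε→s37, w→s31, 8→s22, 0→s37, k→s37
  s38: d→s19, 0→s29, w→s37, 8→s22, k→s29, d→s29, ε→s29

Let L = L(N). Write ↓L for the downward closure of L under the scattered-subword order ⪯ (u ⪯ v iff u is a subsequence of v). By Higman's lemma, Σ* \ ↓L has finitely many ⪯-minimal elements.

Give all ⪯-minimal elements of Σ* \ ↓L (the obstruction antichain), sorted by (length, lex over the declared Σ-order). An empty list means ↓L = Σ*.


A = [8, wwwd, 0ww0dk].

|Q|=39, |F|=11, |δ|=107 (22 ε).
min D↑ (11 st, q0=0, F={2}): 0:0→1,k→0,8→2,d→0,w→3 1:0→1,k→1,8→2,d→1,w→4 2:0→2,k→2,8→2,d→2,w→2 3:0→3,k→3,8→2,d→3,w→5 4:0→4,k→4,8→2,d→4,w→6 5:0→5,k→5,8→2,d→5,w→7 6:0→8,k→6,8→2,d→6,w→7 7:0→7,k→7,8→2,d→2,w→7 8:0→8,k→8,8→2,d→9,w→7 9:0→9,k→2,8→2,d→9,w→10 10:0→10,k→2,8→2,d→2,w→10 (ε-aug+det+¬).
'8': N↓-sim [17, 2] end={s22,s23} — reject; 1/1 del acc.
'wwwd': N↓-sim [17, 13, 9, 5, 1] end={s22} ∉↓L; 4/4 del acc.
'0ww0dk': run [17, 16, 10, 8, 7, 5, 2] end={s21,s22} rej; 6/6 single-dels accept.
3 words, ⪯-incomp.


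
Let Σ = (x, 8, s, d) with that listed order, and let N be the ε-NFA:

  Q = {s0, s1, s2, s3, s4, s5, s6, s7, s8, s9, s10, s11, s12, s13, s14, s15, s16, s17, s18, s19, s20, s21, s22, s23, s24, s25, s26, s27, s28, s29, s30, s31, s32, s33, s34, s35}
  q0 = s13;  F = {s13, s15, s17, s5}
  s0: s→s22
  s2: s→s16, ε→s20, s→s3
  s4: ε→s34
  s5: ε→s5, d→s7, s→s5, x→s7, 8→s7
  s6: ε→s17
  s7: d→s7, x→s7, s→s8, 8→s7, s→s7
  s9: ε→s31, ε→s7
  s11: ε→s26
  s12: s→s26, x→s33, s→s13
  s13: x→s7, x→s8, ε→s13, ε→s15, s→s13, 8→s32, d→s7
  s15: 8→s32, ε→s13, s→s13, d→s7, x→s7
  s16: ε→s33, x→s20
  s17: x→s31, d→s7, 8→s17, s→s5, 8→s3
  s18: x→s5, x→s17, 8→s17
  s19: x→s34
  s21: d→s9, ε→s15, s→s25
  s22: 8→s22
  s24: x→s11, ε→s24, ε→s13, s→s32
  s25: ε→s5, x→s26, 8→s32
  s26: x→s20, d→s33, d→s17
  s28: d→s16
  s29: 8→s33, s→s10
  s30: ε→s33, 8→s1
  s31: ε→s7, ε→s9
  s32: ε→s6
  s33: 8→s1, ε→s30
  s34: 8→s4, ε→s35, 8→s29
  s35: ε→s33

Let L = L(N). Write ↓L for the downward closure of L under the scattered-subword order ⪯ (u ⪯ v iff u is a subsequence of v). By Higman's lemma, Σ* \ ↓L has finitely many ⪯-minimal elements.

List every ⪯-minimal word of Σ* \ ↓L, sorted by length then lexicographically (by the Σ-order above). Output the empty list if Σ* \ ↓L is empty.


Antichain: [x, d, 8s8].

|Q|=36, |F|=4, |δ|=73 (22 ε).
min D↑ (4 st, q0=0, F={1}): 0:x→1,8→2,s→0,d→1 1:x→1,8→1,s→1,d→1 2:x→1,8→2,s→3,d→1 3:x→1,8→1,s→3,d→1 [Hopcroft].
'x': N↓-sim [11, 4] end={s31,s7,s8,s9} ∉↓L; 1/1 single-dels accept.
'd': |S_i|=[11, 2] end={s7,s8} — reject; 1/1 del acc.
'8s8': |S_i|=[11, 9, 3, 2] end={s7,s8} rej; 3/3 del acc.
3 obstructions.


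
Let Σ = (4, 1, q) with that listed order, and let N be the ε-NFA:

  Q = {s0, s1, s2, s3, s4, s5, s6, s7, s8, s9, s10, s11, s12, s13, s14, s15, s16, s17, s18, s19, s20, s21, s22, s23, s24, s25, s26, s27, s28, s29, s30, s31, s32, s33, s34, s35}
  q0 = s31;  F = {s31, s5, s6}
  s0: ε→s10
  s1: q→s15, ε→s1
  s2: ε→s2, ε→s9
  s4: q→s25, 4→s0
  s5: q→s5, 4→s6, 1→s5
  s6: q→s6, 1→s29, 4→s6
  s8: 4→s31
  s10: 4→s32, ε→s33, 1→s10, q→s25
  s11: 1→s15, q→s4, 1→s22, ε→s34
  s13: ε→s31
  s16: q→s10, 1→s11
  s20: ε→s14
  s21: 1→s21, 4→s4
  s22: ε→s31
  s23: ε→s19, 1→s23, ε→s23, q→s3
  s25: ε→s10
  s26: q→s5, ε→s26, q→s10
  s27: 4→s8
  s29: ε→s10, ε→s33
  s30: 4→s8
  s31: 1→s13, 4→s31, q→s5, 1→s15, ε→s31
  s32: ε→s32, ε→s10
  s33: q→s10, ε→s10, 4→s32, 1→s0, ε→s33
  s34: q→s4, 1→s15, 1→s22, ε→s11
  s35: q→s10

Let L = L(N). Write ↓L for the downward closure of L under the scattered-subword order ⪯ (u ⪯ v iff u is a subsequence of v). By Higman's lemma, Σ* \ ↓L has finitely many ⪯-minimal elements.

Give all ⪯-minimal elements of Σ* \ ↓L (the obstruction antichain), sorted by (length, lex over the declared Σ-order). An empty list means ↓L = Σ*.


A = [q41].

|Q|=36, |F|=3, |δ|=58 (21 ε).
min D↑ (4 st, q0=0, F={3}): 0:4→0,1→0,q→1 1:4→2,1→1,q→1 2:4→2,1→3,q→2 3:4→3,1→3,q→3 [Hopcroft].
'q41': run [11, 8, 7, 6] end={s0,s10,s25,s29,s32,s33} ∉↓L; 3/3 deletions ∈↓L.
1 obstructions.


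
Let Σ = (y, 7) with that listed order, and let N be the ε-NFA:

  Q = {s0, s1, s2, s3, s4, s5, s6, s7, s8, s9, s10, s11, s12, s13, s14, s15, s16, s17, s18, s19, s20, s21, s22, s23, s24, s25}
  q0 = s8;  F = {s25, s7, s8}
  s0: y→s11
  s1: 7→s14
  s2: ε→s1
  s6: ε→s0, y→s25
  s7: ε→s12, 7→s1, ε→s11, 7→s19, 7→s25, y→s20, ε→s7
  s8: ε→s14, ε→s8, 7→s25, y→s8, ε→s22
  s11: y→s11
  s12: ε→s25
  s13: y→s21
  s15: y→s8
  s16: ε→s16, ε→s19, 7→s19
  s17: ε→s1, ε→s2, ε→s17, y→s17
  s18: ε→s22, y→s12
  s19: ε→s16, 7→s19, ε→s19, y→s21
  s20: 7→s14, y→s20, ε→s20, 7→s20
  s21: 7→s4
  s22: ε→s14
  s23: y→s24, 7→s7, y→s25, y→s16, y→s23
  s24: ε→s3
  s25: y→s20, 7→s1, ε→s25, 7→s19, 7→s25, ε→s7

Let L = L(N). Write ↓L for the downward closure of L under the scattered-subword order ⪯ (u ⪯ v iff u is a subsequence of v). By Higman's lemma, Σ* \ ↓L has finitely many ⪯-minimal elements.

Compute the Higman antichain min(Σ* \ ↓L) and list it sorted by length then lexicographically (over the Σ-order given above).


|Q|=26, |F|=3, |δ|=52 (22 ε).
min D↑ (3 st, q0=0, F={2}): 0:y→0,7→1 1:y→2,7→1 2:y→2,7→2 [Hopcroft].
'7y': |S_i|=[13, 11, 5] end={s11,s14,s20,s21,s4} ∉↓L; 2/2 single-dels accept.
1 obstructions.

min(Σ*\↓L) = [7y].


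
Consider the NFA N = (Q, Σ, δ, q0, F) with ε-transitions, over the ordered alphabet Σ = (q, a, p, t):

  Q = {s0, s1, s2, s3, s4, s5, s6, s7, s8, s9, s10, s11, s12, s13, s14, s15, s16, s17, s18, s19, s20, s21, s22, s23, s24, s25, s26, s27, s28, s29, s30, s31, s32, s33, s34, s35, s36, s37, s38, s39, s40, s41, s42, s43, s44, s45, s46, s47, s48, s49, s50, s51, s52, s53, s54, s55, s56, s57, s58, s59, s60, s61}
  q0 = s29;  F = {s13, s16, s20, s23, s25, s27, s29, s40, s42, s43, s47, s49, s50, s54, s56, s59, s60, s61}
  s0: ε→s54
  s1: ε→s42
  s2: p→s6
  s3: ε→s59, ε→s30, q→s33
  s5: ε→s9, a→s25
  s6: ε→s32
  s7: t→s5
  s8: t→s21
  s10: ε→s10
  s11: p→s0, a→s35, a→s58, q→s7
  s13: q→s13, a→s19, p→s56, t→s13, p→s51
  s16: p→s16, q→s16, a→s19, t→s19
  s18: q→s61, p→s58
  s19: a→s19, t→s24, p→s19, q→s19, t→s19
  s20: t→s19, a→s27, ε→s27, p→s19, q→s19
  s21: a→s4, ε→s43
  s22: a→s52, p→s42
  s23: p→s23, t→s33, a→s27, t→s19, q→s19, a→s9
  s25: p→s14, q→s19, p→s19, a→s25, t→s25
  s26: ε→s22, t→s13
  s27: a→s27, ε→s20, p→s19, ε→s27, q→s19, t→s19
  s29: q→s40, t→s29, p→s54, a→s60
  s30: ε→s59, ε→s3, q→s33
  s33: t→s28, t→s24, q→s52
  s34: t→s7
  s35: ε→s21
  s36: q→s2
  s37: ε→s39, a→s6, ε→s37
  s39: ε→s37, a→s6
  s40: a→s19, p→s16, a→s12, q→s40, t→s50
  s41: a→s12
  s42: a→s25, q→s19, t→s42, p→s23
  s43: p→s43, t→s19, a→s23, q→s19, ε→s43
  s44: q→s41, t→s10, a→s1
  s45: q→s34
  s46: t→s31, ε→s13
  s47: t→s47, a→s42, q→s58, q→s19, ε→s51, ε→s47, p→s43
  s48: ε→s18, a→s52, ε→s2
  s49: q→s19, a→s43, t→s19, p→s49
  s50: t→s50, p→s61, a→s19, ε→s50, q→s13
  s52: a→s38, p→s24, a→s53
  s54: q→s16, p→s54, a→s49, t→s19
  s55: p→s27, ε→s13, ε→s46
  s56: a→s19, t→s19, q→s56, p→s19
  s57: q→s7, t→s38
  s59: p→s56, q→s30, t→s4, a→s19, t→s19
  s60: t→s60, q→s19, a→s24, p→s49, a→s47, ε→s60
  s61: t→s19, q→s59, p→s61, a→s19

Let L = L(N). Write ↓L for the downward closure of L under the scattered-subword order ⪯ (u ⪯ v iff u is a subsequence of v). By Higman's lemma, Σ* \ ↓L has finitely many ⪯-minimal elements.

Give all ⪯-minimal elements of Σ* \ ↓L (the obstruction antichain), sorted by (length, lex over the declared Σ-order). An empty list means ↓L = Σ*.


|Q|=62, |F|=18, |δ|=149 (28 ε).
min D↑ (18 st, q0=0, F={4}): 0:q→1,a→2,p→3,t→0 1:q→1,a→4,p→5,t→6 2:q→4,a→7,p→8,t→2 3:q→5,a→8,p→3,t→4 4:q→4,a→4,p→4,t→4 5:q→5,a→4,p→5,t→4 6:q→9,a→4,p→10,t→6 7:q→4,a→11,p→12,t→7 8:q→4,a→12,p→8,t→4 9:q→9,a→4,p→13,t→9 10:q→14,a→4,p→10,t→4 11:q→4,a→15,p→16,t→11 12:q→4,a→16,p→12,t→4 13:q→13,a→4,p→4,t→4 14:q→14,a→4,p→13,t→4 15:q→4,a→15,p→4,t→15 16:q→4,a→17,p→16,t→4 17:q→4,a→17,p→4,t→4 (ε-aug+det+¬).
'qa': |S_i|=[33, 20, 5] end={s12,s19,s24,s38,s53} — reject; 2/2 single-dels accept.
'aq': N↓-sim [33, 21, 6] end={s19,s24,s38,s52,s53,s58} — reject; 2/2 del acc.
'pt': N↓-sim [33, 23, 8] end={s19,s24,s28,s33,s38,s4,s52,s53} — reject; 2/2 deletions ∈↓L.
'qtqpp': run [33, 20, 16, 14, 4, 2] end={s19,s24} ∉↓L; 5/5 del acc.
'aaaap': |S_i|=[33, 21, 18, 14, 9, 3] end={s14,s19,s24} rej; 5/5 single-dels accept.
5 obstructions.

A = [qa, aq, pt, qtqpp, aaaap].


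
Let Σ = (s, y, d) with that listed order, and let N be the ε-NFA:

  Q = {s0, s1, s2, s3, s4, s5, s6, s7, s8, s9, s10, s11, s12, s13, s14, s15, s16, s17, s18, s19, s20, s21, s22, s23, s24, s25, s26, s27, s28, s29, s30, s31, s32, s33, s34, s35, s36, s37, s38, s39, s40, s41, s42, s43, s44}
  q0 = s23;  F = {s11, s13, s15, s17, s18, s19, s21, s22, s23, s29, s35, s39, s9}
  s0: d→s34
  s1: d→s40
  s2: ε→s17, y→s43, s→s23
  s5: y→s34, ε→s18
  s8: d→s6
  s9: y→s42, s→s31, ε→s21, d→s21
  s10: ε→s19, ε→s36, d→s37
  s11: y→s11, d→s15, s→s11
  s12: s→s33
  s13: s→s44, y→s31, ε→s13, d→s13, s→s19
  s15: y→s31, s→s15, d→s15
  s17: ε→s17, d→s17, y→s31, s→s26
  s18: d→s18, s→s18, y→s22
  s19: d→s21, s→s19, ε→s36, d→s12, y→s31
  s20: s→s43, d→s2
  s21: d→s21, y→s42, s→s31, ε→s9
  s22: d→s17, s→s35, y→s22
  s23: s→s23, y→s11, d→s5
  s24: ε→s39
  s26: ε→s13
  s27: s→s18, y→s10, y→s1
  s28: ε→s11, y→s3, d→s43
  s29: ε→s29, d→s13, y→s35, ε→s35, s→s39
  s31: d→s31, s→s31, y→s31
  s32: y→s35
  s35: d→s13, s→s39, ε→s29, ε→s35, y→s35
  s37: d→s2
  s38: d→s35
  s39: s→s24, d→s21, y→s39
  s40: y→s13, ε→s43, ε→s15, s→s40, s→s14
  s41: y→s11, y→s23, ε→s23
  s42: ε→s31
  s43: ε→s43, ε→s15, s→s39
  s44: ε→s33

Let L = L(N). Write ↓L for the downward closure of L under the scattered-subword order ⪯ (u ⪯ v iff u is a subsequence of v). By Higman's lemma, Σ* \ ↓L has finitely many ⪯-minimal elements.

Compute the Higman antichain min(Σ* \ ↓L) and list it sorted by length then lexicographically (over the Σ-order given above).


|Q|=45, |F|=13, |δ|=91 (23 ε).
min D↑ (12 st, q0=0, F={5}): 0:s→0,y→1,d→2 1:s→1,y→1,d→3 2:s→2,y→4,d→2 3:s→3,y→5,d→3 4:s→6,y→4,d→7 5:s→5,y→5,d→5 6:s→8,y→6,d→9 7:s→9,y→5,d→7 8:s→8,y→8,d→10 9:s→11,y→5,d→9 10:s→5,y→5,d→10 11:s→11,y→5,d→10.
'ydy': run [23, 20, 13, 2] end={s31,s42} ∉↓L; 3/3 del acc.
'dyssds': |S_i|=[23, 21, 18, 15, 11, 6, 2] end={s31,s33} rej; 6/6 del acc.
2 minimals (antichain).

min(Σ*\↓L) = [ydy, dyssds].


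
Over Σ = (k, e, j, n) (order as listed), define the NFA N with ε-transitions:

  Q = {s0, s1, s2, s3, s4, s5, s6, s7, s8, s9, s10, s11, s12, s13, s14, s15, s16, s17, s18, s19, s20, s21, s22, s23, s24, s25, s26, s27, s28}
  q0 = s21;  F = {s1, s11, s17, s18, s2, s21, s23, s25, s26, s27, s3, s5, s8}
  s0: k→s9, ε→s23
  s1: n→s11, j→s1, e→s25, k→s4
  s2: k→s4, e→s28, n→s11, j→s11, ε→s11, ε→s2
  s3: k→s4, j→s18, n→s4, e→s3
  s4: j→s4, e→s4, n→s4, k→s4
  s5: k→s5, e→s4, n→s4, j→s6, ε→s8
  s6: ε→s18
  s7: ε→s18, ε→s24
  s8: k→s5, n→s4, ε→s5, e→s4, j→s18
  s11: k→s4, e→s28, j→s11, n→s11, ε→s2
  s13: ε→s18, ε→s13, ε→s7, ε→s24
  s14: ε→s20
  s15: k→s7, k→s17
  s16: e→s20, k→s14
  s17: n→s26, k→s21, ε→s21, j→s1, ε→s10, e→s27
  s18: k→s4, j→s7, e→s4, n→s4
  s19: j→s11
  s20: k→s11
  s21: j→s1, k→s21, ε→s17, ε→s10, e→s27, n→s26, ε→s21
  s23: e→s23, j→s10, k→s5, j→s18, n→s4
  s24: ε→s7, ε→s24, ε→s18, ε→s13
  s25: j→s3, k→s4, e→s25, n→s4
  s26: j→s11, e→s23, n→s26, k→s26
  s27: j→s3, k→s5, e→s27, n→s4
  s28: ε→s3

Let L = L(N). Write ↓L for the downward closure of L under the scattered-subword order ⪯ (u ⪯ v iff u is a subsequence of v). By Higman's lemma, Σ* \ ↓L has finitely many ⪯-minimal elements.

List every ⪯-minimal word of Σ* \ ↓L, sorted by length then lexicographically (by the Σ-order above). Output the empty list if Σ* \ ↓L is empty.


|Q|=29, |F|=13, |δ|=88 (24 ε).
min D↑ (11 st, q0=0, F={6}): 0:k→0,e→1,j→2,n→3 1:k→4,e→1,j→5,n→6 2:k→6,e→7,j→2,n→8 3:k→3,e→9,j→8,n→3 4:k→4,e→6,j→10,n→6 5:k→6,e→5,j→10,n→6 6:k→6,e→6,j→6,n→6 7:k→6,e→7,j→5,n→6 8:k→6,e→5,j→8,n→8 9:k→4,e→9,j→10,n→6 10:k→6,e→6,j→10,n→6 (ε-aug+det+¬).
'en': N↓-sim [20, 14, 1] end={s4} rej; 2/2 single-dels accept.
'jk': N↓-sim [20, 13, 1] end={s4} — reject; 2/2 single-dels accept.
'eke': run [20, 14, 8, 1] end={s4} rej; 3/3 single-dels accept.
'ejje': run [20, 14, 8, 5, 1] end={s4} ∉↓L; 4/4 del acc.
'neje': |S_i|=[20, 15, 12, 7, 1] end={s4} ∉↓L; 4/4 single-dels accept.
5 words, ⪯-incomp.

A = [en, jk, eke, ejje, neje].


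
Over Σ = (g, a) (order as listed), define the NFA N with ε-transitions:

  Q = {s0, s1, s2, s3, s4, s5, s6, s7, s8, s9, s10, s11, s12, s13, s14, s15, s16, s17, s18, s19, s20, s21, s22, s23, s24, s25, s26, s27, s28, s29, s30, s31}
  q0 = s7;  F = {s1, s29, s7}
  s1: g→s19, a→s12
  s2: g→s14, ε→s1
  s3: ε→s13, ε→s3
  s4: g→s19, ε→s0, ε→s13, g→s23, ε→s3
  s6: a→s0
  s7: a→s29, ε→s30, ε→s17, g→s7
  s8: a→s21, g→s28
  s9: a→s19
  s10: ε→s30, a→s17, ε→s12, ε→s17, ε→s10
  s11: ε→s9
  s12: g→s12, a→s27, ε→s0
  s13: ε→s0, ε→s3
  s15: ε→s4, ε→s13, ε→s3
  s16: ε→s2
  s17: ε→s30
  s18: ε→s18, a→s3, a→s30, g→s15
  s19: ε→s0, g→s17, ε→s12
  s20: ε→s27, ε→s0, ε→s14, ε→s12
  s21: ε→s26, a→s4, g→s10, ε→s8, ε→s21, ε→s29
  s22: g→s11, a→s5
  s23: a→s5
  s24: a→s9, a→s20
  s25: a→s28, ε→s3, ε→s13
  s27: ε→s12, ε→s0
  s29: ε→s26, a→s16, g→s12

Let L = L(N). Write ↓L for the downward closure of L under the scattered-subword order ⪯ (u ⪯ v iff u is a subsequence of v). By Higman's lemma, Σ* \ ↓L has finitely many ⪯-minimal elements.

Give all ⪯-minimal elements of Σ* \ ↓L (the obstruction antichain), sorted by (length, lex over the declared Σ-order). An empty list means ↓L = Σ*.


|Q|=32, |F|=3, |δ|=65 (37 ε).
min D↑ (4 st, q0=0, F={2}): 0:g→0,a→1 1:g→2,a→3 2:g→2,a→2 3:g→2,a→2 [Hopcroft].
'ag': |S_i|=[13, 12, 7] end={s0,s12,s14,s17,s19,s27,s30} — reject; 2/2 deletions ∈↓L.
'aaa': run [13, 12, 10, 3] end={s0,s12,s27} — reject; 3/3 single-dels accept.
2 obstructions.

min(Σ*\↓L) = [ag, aaa].
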